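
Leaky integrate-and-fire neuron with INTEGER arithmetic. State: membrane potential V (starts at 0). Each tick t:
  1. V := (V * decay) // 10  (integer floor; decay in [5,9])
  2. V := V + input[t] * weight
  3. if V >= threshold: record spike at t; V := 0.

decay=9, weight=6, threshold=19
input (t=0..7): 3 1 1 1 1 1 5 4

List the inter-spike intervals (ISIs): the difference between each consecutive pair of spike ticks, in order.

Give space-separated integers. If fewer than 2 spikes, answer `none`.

Answer: 4 1 1

Derivation:
t=0: input=3 -> V=18
t=1: input=1 -> V=0 FIRE
t=2: input=1 -> V=6
t=3: input=1 -> V=11
t=4: input=1 -> V=15
t=5: input=1 -> V=0 FIRE
t=6: input=5 -> V=0 FIRE
t=7: input=4 -> V=0 FIRE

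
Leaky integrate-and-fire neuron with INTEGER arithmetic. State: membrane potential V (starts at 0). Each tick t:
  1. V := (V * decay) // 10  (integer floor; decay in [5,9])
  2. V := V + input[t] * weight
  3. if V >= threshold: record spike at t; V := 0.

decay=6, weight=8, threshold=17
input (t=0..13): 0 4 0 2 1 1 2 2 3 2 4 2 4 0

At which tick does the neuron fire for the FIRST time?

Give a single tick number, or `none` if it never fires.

t=0: input=0 -> V=0
t=1: input=4 -> V=0 FIRE
t=2: input=0 -> V=0
t=3: input=2 -> V=16
t=4: input=1 -> V=0 FIRE
t=5: input=1 -> V=8
t=6: input=2 -> V=0 FIRE
t=7: input=2 -> V=16
t=8: input=3 -> V=0 FIRE
t=9: input=2 -> V=16
t=10: input=4 -> V=0 FIRE
t=11: input=2 -> V=16
t=12: input=4 -> V=0 FIRE
t=13: input=0 -> V=0

Answer: 1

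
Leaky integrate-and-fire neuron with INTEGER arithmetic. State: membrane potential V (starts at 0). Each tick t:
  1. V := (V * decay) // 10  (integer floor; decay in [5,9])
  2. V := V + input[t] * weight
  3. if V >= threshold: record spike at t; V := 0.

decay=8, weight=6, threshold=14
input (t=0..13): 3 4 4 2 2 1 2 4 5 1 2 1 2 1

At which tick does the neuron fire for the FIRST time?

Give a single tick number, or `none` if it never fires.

Answer: 0

Derivation:
t=0: input=3 -> V=0 FIRE
t=1: input=4 -> V=0 FIRE
t=2: input=4 -> V=0 FIRE
t=3: input=2 -> V=12
t=4: input=2 -> V=0 FIRE
t=5: input=1 -> V=6
t=6: input=2 -> V=0 FIRE
t=7: input=4 -> V=0 FIRE
t=8: input=5 -> V=0 FIRE
t=9: input=1 -> V=6
t=10: input=2 -> V=0 FIRE
t=11: input=1 -> V=6
t=12: input=2 -> V=0 FIRE
t=13: input=1 -> V=6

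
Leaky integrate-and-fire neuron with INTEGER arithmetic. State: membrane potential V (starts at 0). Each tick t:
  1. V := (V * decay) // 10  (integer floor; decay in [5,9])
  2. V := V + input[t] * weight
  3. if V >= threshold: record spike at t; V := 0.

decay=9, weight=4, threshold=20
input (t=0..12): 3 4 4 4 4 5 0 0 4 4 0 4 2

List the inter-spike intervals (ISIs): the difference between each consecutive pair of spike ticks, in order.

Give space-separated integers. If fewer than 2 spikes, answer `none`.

Answer: 2 2 4 3

Derivation:
t=0: input=3 -> V=12
t=1: input=4 -> V=0 FIRE
t=2: input=4 -> V=16
t=3: input=4 -> V=0 FIRE
t=4: input=4 -> V=16
t=5: input=5 -> V=0 FIRE
t=6: input=0 -> V=0
t=7: input=0 -> V=0
t=8: input=4 -> V=16
t=9: input=4 -> V=0 FIRE
t=10: input=0 -> V=0
t=11: input=4 -> V=16
t=12: input=2 -> V=0 FIRE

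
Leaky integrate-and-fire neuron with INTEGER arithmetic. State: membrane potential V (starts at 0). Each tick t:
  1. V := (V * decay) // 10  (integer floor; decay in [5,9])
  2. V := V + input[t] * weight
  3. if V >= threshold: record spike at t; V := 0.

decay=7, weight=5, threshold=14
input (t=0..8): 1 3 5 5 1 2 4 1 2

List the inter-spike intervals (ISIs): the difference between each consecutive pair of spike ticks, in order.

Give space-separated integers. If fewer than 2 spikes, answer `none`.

Answer: 1 1 3

Derivation:
t=0: input=1 -> V=5
t=1: input=3 -> V=0 FIRE
t=2: input=5 -> V=0 FIRE
t=3: input=5 -> V=0 FIRE
t=4: input=1 -> V=5
t=5: input=2 -> V=13
t=6: input=4 -> V=0 FIRE
t=7: input=1 -> V=5
t=8: input=2 -> V=13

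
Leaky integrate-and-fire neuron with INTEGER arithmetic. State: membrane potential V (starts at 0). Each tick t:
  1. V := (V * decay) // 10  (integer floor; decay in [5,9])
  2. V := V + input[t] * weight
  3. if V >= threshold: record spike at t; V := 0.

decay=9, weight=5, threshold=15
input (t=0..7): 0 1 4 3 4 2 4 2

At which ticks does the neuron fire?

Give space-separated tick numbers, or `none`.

Answer: 2 3 4 6

Derivation:
t=0: input=0 -> V=0
t=1: input=1 -> V=5
t=2: input=4 -> V=0 FIRE
t=3: input=3 -> V=0 FIRE
t=4: input=4 -> V=0 FIRE
t=5: input=2 -> V=10
t=6: input=4 -> V=0 FIRE
t=7: input=2 -> V=10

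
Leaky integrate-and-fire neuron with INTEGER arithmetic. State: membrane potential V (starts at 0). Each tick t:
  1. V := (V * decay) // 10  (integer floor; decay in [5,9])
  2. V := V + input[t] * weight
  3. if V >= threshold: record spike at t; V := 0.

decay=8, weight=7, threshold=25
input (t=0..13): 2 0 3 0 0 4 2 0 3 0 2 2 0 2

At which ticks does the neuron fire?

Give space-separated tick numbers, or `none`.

Answer: 2 5 8 11

Derivation:
t=0: input=2 -> V=14
t=1: input=0 -> V=11
t=2: input=3 -> V=0 FIRE
t=3: input=0 -> V=0
t=4: input=0 -> V=0
t=5: input=4 -> V=0 FIRE
t=6: input=2 -> V=14
t=7: input=0 -> V=11
t=8: input=3 -> V=0 FIRE
t=9: input=0 -> V=0
t=10: input=2 -> V=14
t=11: input=2 -> V=0 FIRE
t=12: input=0 -> V=0
t=13: input=2 -> V=14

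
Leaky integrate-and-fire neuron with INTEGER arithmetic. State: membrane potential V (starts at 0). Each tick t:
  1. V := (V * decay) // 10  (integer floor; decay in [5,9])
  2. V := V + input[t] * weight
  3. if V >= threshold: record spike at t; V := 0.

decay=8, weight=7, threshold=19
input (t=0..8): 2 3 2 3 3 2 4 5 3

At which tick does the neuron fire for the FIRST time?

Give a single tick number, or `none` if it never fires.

Answer: 1

Derivation:
t=0: input=2 -> V=14
t=1: input=3 -> V=0 FIRE
t=2: input=2 -> V=14
t=3: input=3 -> V=0 FIRE
t=4: input=3 -> V=0 FIRE
t=5: input=2 -> V=14
t=6: input=4 -> V=0 FIRE
t=7: input=5 -> V=0 FIRE
t=8: input=3 -> V=0 FIRE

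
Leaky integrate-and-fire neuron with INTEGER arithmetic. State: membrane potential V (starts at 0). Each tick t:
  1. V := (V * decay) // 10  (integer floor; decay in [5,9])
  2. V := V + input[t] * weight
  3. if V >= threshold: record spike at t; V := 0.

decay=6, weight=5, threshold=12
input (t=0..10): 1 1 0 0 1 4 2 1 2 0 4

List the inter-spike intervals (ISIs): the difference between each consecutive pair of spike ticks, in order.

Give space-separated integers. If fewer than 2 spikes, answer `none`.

t=0: input=1 -> V=5
t=1: input=1 -> V=8
t=2: input=0 -> V=4
t=3: input=0 -> V=2
t=4: input=1 -> V=6
t=5: input=4 -> V=0 FIRE
t=6: input=2 -> V=10
t=7: input=1 -> V=11
t=8: input=2 -> V=0 FIRE
t=9: input=0 -> V=0
t=10: input=4 -> V=0 FIRE

Answer: 3 2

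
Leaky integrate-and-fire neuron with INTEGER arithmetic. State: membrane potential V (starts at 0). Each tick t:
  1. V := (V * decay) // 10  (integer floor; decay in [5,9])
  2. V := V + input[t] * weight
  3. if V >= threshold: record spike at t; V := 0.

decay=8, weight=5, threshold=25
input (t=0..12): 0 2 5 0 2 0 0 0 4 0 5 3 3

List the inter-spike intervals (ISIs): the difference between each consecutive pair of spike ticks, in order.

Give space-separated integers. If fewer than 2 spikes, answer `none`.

Answer: 8 2

Derivation:
t=0: input=0 -> V=0
t=1: input=2 -> V=10
t=2: input=5 -> V=0 FIRE
t=3: input=0 -> V=0
t=4: input=2 -> V=10
t=5: input=0 -> V=8
t=6: input=0 -> V=6
t=7: input=0 -> V=4
t=8: input=4 -> V=23
t=9: input=0 -> V=18
t=10: input=5 -> V=0 FIRE
t=11: input=3 -> V=15
t=12: input=3 -> V=0 FIRE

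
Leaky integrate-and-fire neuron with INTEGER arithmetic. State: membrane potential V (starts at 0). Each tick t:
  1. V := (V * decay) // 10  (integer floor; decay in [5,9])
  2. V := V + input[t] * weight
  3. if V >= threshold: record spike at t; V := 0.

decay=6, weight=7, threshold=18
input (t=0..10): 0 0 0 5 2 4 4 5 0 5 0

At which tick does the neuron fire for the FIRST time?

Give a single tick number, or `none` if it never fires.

Answer: 3

Derivation:
t=0: input=0 -> V=0
t=1: input=0 -> V=0
t=2: input=0 -> V=0
t=3: input=5 -> V=0 FIRE
t=4: input=2 -> V=14
t=5: input=4 -> V=0 FIRE
t=6: input=4 -> V=0 FIRE
t=7: input=5 -> V=0 FIRE
t=8: input=0 -> V=0
t=9: input=5 -> V=0 FIRE
t=10: input=0 -> V=0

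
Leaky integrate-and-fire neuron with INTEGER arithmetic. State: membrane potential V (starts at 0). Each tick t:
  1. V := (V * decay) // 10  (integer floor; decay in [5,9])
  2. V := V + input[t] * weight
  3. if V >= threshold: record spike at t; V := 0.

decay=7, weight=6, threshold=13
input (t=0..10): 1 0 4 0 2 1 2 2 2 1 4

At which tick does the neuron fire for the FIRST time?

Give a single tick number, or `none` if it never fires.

Answer: 2

Derivation:
t=0: input=1 -> V=6
t=1: input=0 -> V=4
t=2: input=4 -> V=0 FIRE
t=3: input=0 -> V=0
t=4: input=2 -> V=12
t=5: input=1 -> V=0 FIRE
t=6: input=2 -> V=12
t=7: input=2 -> V=0 FIRE
t=8: input=2 -> V=12
t=9: input=1 -> V=0 FIRE
t=10: input=4 -> V=0 FIRE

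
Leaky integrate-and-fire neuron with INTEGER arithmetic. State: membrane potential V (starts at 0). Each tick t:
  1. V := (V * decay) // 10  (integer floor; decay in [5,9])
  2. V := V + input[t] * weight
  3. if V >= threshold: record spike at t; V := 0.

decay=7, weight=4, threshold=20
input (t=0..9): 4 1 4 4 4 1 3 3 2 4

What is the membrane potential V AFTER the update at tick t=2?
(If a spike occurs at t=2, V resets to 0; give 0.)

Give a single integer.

t=0: input=4 -> V=16
t=1: input=1 -> V=15
t=2: input=4 -> V=0 FIRE
t=3: input=4 -> V=16
t=4: input=4 -> V=0 FIRE
t=5: input=1 -> V=4
t=6: input=3 -> V=14
t=7: input=3 -> V=0 FIRE
t=8: input=2 -> V=8
t=9: input=4 -> V=0 FIRE

Answer: 0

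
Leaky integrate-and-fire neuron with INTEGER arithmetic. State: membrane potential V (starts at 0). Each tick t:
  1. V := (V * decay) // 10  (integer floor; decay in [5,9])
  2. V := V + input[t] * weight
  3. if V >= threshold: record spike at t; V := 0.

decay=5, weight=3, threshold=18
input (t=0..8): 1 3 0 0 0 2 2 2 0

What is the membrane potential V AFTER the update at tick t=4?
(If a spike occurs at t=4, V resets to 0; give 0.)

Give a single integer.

Answer: 1

Derivation:
t=0: input=1 -> V=3
t=1: input=3 -> V=10
t=2: input=0 -> V=5
t=3: input=0 -> V=2
t=4: input=0 -> V=1
t=5: input=2 -> V=6
t=6: input=2 -> V=9
t=7: input=2 -> V=10
t=8: input=0 -> V=5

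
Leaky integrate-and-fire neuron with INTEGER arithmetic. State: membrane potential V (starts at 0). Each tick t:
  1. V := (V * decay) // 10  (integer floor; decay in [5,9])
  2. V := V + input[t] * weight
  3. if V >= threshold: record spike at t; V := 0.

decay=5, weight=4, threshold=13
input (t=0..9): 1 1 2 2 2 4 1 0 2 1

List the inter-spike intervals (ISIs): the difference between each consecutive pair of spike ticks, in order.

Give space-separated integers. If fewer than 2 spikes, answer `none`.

t=0: input=1 -> V=4
t=1: input=1 -> V=6
t=2: input=2 -> V=11
t=3: input=2 -> V=0 FIRE
t=4: input=2 -> V=8
t=5: input=4 -> V=0 FIRE
t=6: input=1 -> V=4
t=7: input=0 -> V=2
t=8: input=2 -> V=9
t=9: input=1 -> V=8

Answer: 2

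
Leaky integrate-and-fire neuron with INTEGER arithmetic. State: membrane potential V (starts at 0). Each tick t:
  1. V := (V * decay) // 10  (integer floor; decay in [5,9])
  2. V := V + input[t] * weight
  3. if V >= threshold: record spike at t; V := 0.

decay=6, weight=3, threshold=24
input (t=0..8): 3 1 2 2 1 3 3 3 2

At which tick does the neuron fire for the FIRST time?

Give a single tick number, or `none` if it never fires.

t=0: input=3 -> V=9
t=1: input=1 -> V=8
t=2: input=2 -> V=10
t=3: input=2 -> V=12
t=4: input=1 -> V=10
t=5: input=3 -> V=15
t=6: input=3 -> V=18
t=7: input=3 -> V=19
t=8: input=2 -> V=17

Answer: none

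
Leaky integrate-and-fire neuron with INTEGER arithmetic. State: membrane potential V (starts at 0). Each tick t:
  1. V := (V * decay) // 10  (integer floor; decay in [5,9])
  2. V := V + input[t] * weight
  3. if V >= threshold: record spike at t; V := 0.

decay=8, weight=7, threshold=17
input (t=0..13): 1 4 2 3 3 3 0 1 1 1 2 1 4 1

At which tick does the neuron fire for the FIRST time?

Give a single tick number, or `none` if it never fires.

Answer: 1

Derivation:
t=0: input=1 -> V=7
t=1: input=4 -> V=0 FIRE
t=2: input=2 -> V=14
t=3: input=3 -> V=0 FIRE
t=4: input=3 -> V=0 FIRE
t=5: input=3 -> V=0 FIRE
t=6: input=0 -> V=0
t=7: input=1 -> V=7
t=8: input=1 -> V=12
t=9: input=1 -> V=16
t=10: input=2 -> V=0 FIRE
t=11: input=1 -> V=7
t=12: input=4 -> V=0 FIRE
t=13: input=1 -> V=7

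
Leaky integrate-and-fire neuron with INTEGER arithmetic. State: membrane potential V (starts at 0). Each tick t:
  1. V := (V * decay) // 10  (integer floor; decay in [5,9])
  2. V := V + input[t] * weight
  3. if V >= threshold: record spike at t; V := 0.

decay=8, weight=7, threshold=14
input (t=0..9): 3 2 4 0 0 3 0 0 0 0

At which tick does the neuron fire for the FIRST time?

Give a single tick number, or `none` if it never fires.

t=0: input=3 -> V=0 FIRE
t=1: input=2 -> V=0 FIRE
t=2: input=4 -> V=0 FIRE
t=3: input=0 -> V=0
t=4: input=0 -> V=0
t=5: input=3 -> V=0 FIRE
t=6: input=0 -> V=0
t=7: input=0 -> V=0
t=8: input=0 -> V=0
t=9: input=0 -> V=0

Answer: 0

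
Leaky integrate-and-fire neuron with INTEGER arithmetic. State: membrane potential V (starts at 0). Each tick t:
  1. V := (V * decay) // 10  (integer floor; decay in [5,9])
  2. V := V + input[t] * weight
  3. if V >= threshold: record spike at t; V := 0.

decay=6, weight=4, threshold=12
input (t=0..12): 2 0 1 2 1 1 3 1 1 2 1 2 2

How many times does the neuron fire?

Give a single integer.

Answer: 2

Derivation:
t=0: input=2 -> V=8
t=1: input=0 -> V=4
t=2: input=1 -> V=6
t=3: input=2 -> V=11
t=4: input=1 -> V=10
t=5: input=1 -> V=10
t=6: input=3 -> V=0 FIRE
t=7: input=1 -> V=4
t=8: input=1 -> V=6
t=9: input=2 -> V=11
t=10: input=1 -> V=10
t=11: input=2 -> V=0 FIRE
t=12: input=2 -> V=8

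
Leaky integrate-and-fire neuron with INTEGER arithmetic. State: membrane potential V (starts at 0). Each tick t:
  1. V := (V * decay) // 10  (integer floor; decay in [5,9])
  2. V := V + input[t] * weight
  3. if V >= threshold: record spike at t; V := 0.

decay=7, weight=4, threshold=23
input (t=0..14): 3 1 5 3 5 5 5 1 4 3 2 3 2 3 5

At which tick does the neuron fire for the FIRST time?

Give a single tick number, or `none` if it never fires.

t=0: input=3 -> V=12
t=1: input=1 -> V=12
t=2: input=5 -> V=0 FIRE
t=3: input=3 -> V=12
t=4: input=5 -> V=0 FIRE
t=5: input=5 -> V=20
t=6: input=5 -> V=0 FIRE
t=7: input=1 -> V=4
t=8: input=4 -> V=18
t=9: input=3 -> V=0 FIRE
t=10: input=2 -> V=8
t=11: input=3 -> V=17
t=12: input=2 -> V=19
t=13: input=3 -> V=0 FIRE
t=14: input=5 -> V=20

Answer: 2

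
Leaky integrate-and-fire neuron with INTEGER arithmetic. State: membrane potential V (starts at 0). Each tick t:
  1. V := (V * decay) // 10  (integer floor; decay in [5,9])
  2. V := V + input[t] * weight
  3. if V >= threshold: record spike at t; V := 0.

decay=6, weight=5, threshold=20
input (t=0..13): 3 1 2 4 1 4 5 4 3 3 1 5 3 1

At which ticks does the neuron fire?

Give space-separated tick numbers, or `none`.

Answer: 3 5 6 7 9 11

Derivation:
t=0: input=3 -> V=15
t=1: input=1 -> V=14
t=2: input=2 -> V=18
t=3: input=4 -> V=0 FIRE
t=4: input=1 -> V=5
t=5: input=4 -> V=0 FIRE
t=6: input=5 -> V=0 FIRE
t=7: input=4 -> V=0 FIRE
t=8: input=3 -> V=15
t=9: input=3 -> V=0 FIRE
t=10: input=1 -> V=5
t=11: input=5 -> V=0 FIRE
t=12: input=3 -> V=15
t=13: input=1 -> V=14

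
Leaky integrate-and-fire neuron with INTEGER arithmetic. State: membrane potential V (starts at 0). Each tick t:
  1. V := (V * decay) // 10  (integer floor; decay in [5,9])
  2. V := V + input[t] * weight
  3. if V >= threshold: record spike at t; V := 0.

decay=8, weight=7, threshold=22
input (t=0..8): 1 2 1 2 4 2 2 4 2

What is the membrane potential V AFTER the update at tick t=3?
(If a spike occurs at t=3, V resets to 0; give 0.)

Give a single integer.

Answer: 14

Derivation:
t=0: input=1 -> V=7
t=1: input=2 -> V=19
t=2: input=1 -> V=0 FIRE
t=3: input=2 -> V=14
t=4: input=4 -> V=0 FIRE
t=5: input=2 -> V=14
t=6: input=2 -> V=0 FIRE
t=7: input=4 -> V=0 FIRE
t=8: input=2 -> V=14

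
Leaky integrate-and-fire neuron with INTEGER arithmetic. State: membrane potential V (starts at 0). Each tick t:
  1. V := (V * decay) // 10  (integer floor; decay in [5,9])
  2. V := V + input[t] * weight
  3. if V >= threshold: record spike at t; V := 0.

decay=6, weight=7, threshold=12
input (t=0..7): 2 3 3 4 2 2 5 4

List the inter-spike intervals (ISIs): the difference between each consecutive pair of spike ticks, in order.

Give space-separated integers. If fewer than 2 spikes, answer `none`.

t=0: input=2 -> V=0 FIRE
t=1: input=3 -> V=0 FIRE
t=2: input=3 -> V=0 FIRE
t=3: input=4 -> V=0 FIRE
t=4: input=2 -> V=0 FIRE
t=5: input=2 -> V=0 FIRE
t=6: input=5 -> V=0 FIRE
t=7: input=4 -> V=0 FIRE

Answer: 1 1 1 1 1 1 1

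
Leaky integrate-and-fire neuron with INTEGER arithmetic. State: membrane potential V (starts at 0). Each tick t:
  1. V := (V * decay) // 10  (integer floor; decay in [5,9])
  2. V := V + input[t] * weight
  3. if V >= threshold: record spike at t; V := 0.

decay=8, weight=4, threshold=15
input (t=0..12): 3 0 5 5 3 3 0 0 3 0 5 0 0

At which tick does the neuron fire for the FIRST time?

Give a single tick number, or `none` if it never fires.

t=0: input=3 -> V=12
t=1: input=0 -> V=9
t=2: input=5 -> V=0 FIRE
t=3: input=5 -> V=0 FIRE
t=4: input=3 -> V=12
t=5: input=3 -> V=0 FIRE
t=6: input=0 -> V=0
t=7: input=0 -> V=0
t=8: input=3 -> V=12
t=9: input=0 -> V=9
t=10: input=5 -> V=0 FIRE
t=11: input=0 -> V=0
t=12: input=0 -> V=0

Answer: 2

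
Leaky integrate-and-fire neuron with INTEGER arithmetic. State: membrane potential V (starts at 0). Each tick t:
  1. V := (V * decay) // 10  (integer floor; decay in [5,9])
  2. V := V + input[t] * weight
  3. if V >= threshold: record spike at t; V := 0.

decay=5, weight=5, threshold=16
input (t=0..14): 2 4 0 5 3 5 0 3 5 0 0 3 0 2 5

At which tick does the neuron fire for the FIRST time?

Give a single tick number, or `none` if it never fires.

Answer: 1

Derivation:
t=0: input=2 -> V=10
t=1: input=4 -> V=0 FIRE
t=2: input=0 -> V=0
t=3: input=5 -> V=0 FIRE
t=4: input=3 -> V=15
t=5: input=5 -> V=0 FIRE
t=6: input=0 -> V=0
t=7: input=3 -> V=15
t=8: input=5 -> V=0 FIRE
t=9: input=0 -> V=0
t=10: input=0 -> V=0
t=11: input=3 -> V=15
t=12: input=0 -> V=7
t=13: input=2 -> V=13
t=14: input=5 -> V=0 FIRE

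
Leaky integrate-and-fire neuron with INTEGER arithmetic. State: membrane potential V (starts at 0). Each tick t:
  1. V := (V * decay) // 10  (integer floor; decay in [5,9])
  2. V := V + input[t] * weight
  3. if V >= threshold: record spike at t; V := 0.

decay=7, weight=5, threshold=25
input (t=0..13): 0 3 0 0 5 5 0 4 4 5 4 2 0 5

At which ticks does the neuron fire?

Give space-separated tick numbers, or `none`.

Answer: 4 5 8 9 13

Derivation:
t=0: input=0 -> V=0
t=1: input=3 -> V=15
t=2: input=0 -> V=10
t=3: input=0 -> V=7
t=4: input=5 -> V=0 FIRE
t=5: input=5 -> V=0 FIRE
t=6: input=0 -> V=0
t=7: input=4 -> V=20
t=8: input=4 -> V=0 FIRE
t=9: input=5 -> V=0 FIRE
t=10: input=4 -> V=20
t=11: input=2 -> V=24
t=12: input=0 -> V=16
t=13: input=5 -> V=0 FIRE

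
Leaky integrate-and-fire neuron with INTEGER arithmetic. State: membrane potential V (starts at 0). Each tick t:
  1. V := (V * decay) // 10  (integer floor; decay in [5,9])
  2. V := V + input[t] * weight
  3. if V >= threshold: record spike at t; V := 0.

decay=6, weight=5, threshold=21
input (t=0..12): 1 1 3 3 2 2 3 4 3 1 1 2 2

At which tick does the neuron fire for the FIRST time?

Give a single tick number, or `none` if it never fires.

Answer: 3

Derivation:
t=0: input=1 -> V=5
t=1: input=1 -> V=8
t=2: input=3 -> V=19
t=3: input=3 -> V=0 FIRE
t=4: input=2 -> V=10
t=5: input=2 -> V=16
t=6: input=3 -> V=0 FIRE
t=7: input=4 -> V=20
t=8: input=3 -> V=0 FIRE
t=9: input=1 -> V=5
t=10: input=1 -> V=8
t=11: input=2 -> V=14
t=12: input=2 -> V=18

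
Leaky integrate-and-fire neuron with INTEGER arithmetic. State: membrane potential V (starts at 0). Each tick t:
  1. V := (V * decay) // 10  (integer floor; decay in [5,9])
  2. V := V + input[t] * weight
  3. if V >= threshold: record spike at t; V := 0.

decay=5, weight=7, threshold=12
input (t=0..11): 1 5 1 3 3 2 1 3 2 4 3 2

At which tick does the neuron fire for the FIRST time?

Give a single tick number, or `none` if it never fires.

Answer: 1

Derivation:
t=0: input=1 -> V=7
t=1: input=5 -> V=0 FIRE
t=2: input=1 -> V=7
t=3: input=3 -> V=0 FIRE
t=4: input=3 -> V=0 FIRE
t=5: input=2 -> V=0 FIRE
t=6: input=1 -> V=7
t=7: input=3 -> V=0 FIRE
t=8: input=2 -> V=0 FIRE
t=9: input=4 -> V=0 FIRE
t=10: input=3 -> V=0 FIRE
t=11: input=2 -> V=0 FIRE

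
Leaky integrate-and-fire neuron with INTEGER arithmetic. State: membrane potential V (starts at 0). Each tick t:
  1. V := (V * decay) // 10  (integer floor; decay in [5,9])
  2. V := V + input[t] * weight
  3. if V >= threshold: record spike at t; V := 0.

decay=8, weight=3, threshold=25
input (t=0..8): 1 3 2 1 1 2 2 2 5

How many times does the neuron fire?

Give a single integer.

Answer: 1

Derivation:
t=0: input=1 -> V=3
t=1: input=3 -> V=11
t=2: input=2 -> V=14
t=3: input=1 -> V=14
t=4: input=1 -> V=14
t=5: input=2 -> V=17
t=6: input=2 -> V=19
t=7: input=2 -> V=21
t=8: input=5 -> V=0 FIRE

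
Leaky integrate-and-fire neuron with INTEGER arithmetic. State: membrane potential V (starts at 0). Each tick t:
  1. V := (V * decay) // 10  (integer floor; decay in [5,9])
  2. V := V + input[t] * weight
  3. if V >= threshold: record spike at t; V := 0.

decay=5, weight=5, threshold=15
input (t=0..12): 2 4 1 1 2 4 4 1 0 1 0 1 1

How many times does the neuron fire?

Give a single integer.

Answer: 3

Derivation:
t=0: input=2 -> V=10
t=1: input=4 -> V=0 FIRE
t=2: input=1 -> V=5
t=3: input=1 -> V=7
t=4: input=2 -> V=13
t=5: input=4 -> V=0 FIRE
t=6: input=4 -> V=0 FIRE
t=7: input=1 -> V=5
t=8: input=0 -> V=2
t=9: input=1 -> V=6
t=10: input=0 -> V=3
t=11: input=1 -> V=6
t=12: input=1 -> V=8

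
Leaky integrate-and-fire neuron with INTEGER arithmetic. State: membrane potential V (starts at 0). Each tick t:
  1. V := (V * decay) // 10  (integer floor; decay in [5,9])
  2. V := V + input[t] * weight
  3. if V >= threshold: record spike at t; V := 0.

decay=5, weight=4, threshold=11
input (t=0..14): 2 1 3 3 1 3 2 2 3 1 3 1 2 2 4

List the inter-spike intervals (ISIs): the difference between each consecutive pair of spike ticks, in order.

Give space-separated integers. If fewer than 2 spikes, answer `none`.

Answer: 1 2 2 1 2 3 1

Derivation:
t=0: input=2 -> V=8
t=1: input=1 -> V=8
t=2: input=3 -> V=0 FIRE
t=3: input=3 -> V=0 FIRE
t=4: input=1 -> V=4
t=5: input=3 -> V=0 FIRE
t=6: input=2 -> V=8
t=7: input=2 -> V=0 FIRE
t=8: input=3 -> V=0 FIRE
t=9: input=1 -> V=4
t=10: input=3 -> V=0 FIRE
t=11: input=1 -> V=4
t=12: input=2 -> V=10
t=13: input=2 -> V=0 FIRE
t=14: input=4 -> V=0 FIRE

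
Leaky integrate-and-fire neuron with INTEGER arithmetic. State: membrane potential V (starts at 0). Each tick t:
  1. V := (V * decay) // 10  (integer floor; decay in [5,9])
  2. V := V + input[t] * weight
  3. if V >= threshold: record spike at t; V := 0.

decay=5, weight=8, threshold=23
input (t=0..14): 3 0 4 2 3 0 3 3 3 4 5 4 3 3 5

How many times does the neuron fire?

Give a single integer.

Answer: 12

Derivation:
t=0: input=3 -> V=0 FIRE
t=1: input=0 -> V=0
t=2: input=4 -> V=0 FIRE
t=3: input=2 -> V=16
t=4: input=3 -> V=0 FIRE
t=5: input=0 -> V=0
t=6: input=3 -> V=0 FIRE
t=7: input=3 -> V=0 FIRE
t=8: input=3 -> V=0 FIRE
t=9: input=4 -> V=0 FIRE
t=10: input=5 -> V=0 FIRE
t=11: input=4 -> V=0 FIRE
t=12: input=3 -> V=0 FIRE
t=13: input=3 -> V=0 FIRE
t=14: input=5 -> V=0 FIRE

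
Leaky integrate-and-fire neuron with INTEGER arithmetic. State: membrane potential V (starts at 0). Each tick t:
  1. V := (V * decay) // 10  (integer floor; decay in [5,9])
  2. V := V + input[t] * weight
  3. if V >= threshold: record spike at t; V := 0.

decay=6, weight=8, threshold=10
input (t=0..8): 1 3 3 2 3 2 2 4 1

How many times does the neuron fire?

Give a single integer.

Answer: 7

Derivation:
t=0: input=1 -> V=8
t=1: input=3 -> V=0 FIRE
t=2: input=3 -> V=0 FIRE
t=3: input=2 -> V=0 FIRE
t=4: input=3 -> V=0 FIRE
t=5: input=2 -> V=0 FIRE
t=6: input=2 -> V=0 FIRE
t=7: input=4 -> V=0 FIRE
t=8: input=1 -> V=8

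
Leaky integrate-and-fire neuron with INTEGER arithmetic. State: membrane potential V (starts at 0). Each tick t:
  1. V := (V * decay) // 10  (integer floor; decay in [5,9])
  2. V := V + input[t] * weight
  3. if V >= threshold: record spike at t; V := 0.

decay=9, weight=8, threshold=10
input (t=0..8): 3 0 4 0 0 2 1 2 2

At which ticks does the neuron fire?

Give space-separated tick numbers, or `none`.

Answer: 0 2 5 7 8

Derivation:
t=0: input=3 -> V=0 FIRE
t=1: input=0 -> V=0
t=2: input=4 -> V=0 FIRE
t=3: input=0 -> V=0
t=4: input=0 -> V=0
t=5: input=2 -> V=0 FIRE
t=6: input=1 -> V=8
t=7: input=2 -> V=0 FIRE
t=8: input=2 -> V=0 FIRE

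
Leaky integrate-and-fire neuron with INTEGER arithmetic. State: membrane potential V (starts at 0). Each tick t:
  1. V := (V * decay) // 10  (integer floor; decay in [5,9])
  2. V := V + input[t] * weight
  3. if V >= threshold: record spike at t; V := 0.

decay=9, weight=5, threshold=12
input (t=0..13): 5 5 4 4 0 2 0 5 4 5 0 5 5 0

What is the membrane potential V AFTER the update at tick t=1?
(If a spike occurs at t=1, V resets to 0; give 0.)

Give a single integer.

t=0: input=5 -> V=0 FIRE
t=1: input=5 -> V=0 FIRE
t=2: input=4 -> V=0 FIRE
t=3: input=4 -> V=0 FIRE
t=4: input=0 -> V=0
t=5: input=2 -> V=10
t=6: input=0 -> V=9
t=7: input=5 -> V=0 FIRE
t=8: input=4 -> V=0 FIRE
t=9: input=5 -> V=0 FIRE
t=10: input=0 -> V=0
t=11: input=5 -> V=0 FIRE
t=12: input=5 -> V=0 FIRE
t=13: input=0 -> V=0

Answer: 0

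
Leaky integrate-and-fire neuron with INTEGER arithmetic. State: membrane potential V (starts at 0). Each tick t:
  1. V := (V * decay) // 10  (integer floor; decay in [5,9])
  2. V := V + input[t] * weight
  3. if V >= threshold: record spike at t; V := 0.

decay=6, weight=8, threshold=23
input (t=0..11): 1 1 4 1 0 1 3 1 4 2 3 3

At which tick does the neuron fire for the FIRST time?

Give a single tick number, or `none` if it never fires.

t=0: input=1 -> V=8
t=1: input=1 -> V=12
t=2: input=4 -> V=0 FIRE
t=3: input=1 -> V=8
t=4: input=0 -> V=4
t=5: input=1 -> V=10
t=6: input=3 -> V=0 FIRE
t=7: input=1 -> V=8
t=8: input=4 -> V=0 FIRE
t=9: input=2 -> V=16
t=10: input=3 -> V=0 FIRE
t=11: input=3 -> V=0 FIRE

Answer: 2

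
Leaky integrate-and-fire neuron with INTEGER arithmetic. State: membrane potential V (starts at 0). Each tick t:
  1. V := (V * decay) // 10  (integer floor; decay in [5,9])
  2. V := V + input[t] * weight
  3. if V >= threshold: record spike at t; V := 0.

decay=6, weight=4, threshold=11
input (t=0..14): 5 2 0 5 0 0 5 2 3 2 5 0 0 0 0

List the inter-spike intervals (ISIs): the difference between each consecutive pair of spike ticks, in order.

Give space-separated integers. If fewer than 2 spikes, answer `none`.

t=0: input=5 -> V=0 FIRE
t=1: input=2 -> V=8
t=2: input=0 -> V=4
t=3: input=5 -> V=0 FIRE
t=4: input=0 -> V=0
t=5: input=0 -> V=0
t=6: input=5 -> V=0 FIRE
t=7: input=2 -> V=8
t=8: input=3 -> V=0 FIRE
t=9: input=2 -> V=8
t=10: input=5 -> V=0 FIRE
t=11: input=0 -> V=0
t=12: input=0 -> V=0
t=13: input=0 -> V=0
t=14: input=0 -> V=0

Answer: 3 3 2 2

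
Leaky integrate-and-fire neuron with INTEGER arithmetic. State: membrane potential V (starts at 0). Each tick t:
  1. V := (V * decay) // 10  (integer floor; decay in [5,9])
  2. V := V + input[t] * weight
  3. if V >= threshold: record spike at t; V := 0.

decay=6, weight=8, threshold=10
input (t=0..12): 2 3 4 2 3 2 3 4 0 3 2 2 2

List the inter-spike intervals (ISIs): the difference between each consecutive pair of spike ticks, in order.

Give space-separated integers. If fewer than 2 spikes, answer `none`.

t=0: input=2 -> V=0 FIRE
t=1: input=3 -> V=0 FIRE
t=2: input=4 -> V=0 FIRE
t=3: input=2 -> V=0 FIRE
t=4: input=3 -> V=0 FIRE
t=5: input=2 -> V=0 FIRE
t=6: input=3 -> V=0 FIRE
t=7: input=4 -> V=0 FIRE
t=8: input=0 -> V=0
t=9: input=3 -> V=0 FIRE
t=10: input=2 -> V=0 FIRE
t=11: input=2 -> V=0 FIRE
t=12: input=2 -> V=0 FIRE

Answer: 1 1 1 1 1 1 1 2 1 1 1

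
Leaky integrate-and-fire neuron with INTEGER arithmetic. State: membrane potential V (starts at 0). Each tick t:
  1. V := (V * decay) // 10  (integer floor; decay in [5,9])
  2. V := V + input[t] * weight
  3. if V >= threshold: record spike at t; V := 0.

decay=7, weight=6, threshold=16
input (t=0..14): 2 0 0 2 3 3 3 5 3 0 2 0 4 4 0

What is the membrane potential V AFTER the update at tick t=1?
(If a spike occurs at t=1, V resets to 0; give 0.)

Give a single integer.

Answer: 8

Derivation:
t=0: input=2 -> V=12
t=1: input=0 -> V=8
t=2: input=0 -> V=5
t=3: input=2 -> V=15
t=4: input=3 -> V=0 FIRE
t=5: input=3 -> V=0 FIRE
t=6: input=3 -> V=0 FIRE
t=7: input=5 -> V=0 FIRE
t=8: input=3 -> V=0 FIRE
t=9: input=0 -> V=0
t=10: input=2 -> V=12
t=11: input=0 -> V=8
t=12: input=4 -> V=0 FIRE
t=13: input=4 -> V=0 FIRE
t=14: input=0 -> V=0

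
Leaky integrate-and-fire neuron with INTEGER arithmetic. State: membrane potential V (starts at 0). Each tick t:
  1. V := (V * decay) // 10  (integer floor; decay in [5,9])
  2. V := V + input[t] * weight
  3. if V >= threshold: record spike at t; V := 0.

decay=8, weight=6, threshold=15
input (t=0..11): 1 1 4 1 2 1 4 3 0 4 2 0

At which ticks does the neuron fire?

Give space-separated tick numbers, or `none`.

t=0: input=1 -> V=6
t=1: input=1 -> V=10
t=2: input=4 -> V=0 FIRE
t=3: input=1 -> V=6
t=4: input=2 -> V=0 FIRE
t=5: input=1 -> V=6
t=6: input=4 -> V=0 FIRE
t=7: input=3 -> V=0 FIRE
t=8: input=0 -> V=0
t=9: input=4 -> V=0 FIRE
t=10: input=2 -> V=12
t=11: input=0 -> V=9

Answer: 2 4 6 7 9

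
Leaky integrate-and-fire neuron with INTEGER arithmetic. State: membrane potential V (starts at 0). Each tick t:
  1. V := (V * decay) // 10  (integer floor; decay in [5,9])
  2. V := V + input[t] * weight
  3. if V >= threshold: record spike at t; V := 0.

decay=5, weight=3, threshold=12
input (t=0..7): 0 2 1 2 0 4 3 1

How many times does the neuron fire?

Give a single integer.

t=0: input=0 -> V=0
t=1: input=2 -> V=6
t=2: input=1 -> V=6
t=3: input=2 -> V=9
t=4: input=0 -> V=4
t=5: input=4 -> V=0 FIRE
t=6: input=3 -> V=9
t=7: input=1 -> V=7

Answer: 1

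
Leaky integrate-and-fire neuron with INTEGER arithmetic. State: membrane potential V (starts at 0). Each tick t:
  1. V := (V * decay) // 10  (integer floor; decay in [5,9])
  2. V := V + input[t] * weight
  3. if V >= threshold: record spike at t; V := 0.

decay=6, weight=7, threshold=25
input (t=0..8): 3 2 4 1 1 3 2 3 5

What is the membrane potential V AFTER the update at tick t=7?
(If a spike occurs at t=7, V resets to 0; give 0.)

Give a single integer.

Answer: 0

Derivation:
t=0: input=3 -> V=21
t=1: input=2 -> V=0 FIRE
t=2: input=4 -> V=0 FIRE
t=3: input=1 -> V=7
t=4: input=1 -> V=11
t=5: input=3 -> V=0 FIRE
t=6: input=2 -> V=14
t=7: input=3 -> V=0 FIRE
t=8: input=5 -> V=0 FIRE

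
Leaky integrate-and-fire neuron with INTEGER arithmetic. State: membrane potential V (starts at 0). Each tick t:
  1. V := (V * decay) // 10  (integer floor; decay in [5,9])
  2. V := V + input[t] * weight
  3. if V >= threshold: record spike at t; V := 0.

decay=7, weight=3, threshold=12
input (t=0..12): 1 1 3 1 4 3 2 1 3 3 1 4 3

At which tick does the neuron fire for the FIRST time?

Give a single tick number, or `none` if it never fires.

Answer: 2

Derivation:
t=0: input=1 -> V=3
t=1: input=1 -> V=5
t=2: input=3 -> V=0 FIRE
t=3: input=1 -> V=3
t=4: input=4 -> V=0 FIRE
t=5: input=3 -> V=9
t=6: input=2 -> V=0 FIRE
t=7: input=1 -> V=3
t=8: input=3 -> V=11
t=9: input=3 -> V=0 FIRE
t=10: input=1 -> V=3
t=11: input=4 -> V=0 FIRE
t=12: input=3 -> V=9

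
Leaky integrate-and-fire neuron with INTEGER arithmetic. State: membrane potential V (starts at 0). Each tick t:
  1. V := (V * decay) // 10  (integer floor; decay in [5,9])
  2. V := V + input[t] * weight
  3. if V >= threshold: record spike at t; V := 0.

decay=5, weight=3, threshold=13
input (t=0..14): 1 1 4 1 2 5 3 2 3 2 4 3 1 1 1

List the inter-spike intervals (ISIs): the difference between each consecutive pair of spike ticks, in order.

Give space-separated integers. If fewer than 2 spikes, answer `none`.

t=0: input=1 -> V=3
t=1: input=1 -> V=4
t=2: input=4 -> V=0 FIRE
t=3: input=1 -> V=3
t=4: input=2 -> V=7
t=5: input=5 -> V=0 FIRE
t=6: input=3 -> V=9
t=7: input=2 -> V=10
t=8: input=3 -> V=0 FIRE
t=9: input=2 -> V=6
t=10: input=4 -> V=0 FIRE
t=11: input=3 -> V=9
t=12: input=1 -> V=7
t=13: input=1 -> V=6
t=14: input=1 -> V=6

Answer: 3 3 2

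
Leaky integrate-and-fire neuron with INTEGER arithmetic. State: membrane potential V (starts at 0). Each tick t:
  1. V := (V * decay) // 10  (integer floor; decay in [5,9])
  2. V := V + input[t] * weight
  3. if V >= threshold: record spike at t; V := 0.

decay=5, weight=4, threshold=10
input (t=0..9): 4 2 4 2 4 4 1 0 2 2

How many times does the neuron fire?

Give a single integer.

t=0: input=4 -> V=0 FIRE
t=1: input=2 -> V=8
t=2: input=4 -> V=0 FIRE
t=3: input=2 -> V=8
t=4: input=4 -> V=0 FIRE
t=5: input=4 -> V=0 FIRE
t=6: input=1 -> V=4
t=7: input=0 -> V=2
t=8: input=2 -> V=9
t=9: input=2 -> V=0 FIRE

Answer: 5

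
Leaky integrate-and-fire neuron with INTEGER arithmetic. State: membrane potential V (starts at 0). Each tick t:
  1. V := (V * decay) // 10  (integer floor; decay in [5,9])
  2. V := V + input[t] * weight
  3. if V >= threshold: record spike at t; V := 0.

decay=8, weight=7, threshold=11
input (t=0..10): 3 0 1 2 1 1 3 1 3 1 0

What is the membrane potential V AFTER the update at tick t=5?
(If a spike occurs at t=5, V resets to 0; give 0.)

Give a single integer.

Answer: 0

Derivation:
t=0: input=3 -> V=0 FIRE
t=1: input=0 -> V=0
t=2: input=1 -> V=7
t=3: input=2 -> V=0 FIRE
t=4: input=1 -> V=7
t=5: input=1 -> V=0 FIRE
t=6: input=3 -> V=0 FIRE
t=7: input=1 -> V=7
t=8: input=3 -> V=0 FIRE
t=9: input=1 -> V=7
t=10: input=0 -> V=5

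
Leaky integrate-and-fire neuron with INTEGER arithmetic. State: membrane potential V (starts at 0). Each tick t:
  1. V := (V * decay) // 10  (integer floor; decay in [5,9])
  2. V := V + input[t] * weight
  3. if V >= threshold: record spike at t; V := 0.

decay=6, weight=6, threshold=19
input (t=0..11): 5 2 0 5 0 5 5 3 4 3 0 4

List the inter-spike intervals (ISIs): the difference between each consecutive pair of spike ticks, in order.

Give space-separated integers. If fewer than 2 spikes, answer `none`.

Answer: 3 2 1 2 3

Derivation:
t=0: input=5 -> V=0 FIRE
t=1: input=2 -> V=12
t=2: input=0 -> V=7
t=3: input=5 -> V=0 FIRE
t=4: input=0 -> V=0
t=5: input=5 -> V=0 FIRE
t=6: input=5 -> V=0 FIRE
t=7: input=3 -> V=18
t=8: input=4 -> V=0 FIRE
t=9: input=3 -> V=18
t=10: input=0 -> V=10
t=11: input=4 -> V=0 FIRE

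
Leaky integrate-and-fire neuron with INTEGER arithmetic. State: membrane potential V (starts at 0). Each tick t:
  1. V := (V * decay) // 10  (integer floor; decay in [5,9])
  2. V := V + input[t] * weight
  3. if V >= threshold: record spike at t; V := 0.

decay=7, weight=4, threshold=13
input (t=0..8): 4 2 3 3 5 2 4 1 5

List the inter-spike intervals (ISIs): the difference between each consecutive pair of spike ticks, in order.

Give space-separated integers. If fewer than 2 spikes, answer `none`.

Answer: 2 2 2 2

Derivation:
t=0: input=4 -> V=0 FIRE
t=1: input=2 -> V=8
t=2: input=3 -> V=0 FIRE
t=3: input=3 -> V=12
t=4: input=5 -> V=0 FIRE
t=5: input=2 -> V=8
t=6: input=4 -> V=0 FIRE
t=7: input=1 -> V=4
t=8: input=5 -> V=0 FIRE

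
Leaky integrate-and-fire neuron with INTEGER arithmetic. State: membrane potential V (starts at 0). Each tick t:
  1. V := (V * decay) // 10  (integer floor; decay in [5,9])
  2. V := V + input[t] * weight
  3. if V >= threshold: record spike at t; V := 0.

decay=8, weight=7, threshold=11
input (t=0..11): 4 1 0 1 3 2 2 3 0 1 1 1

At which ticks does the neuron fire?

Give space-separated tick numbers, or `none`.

Answer: 0 3 4 5 6 7 10

Derivation:
t=0: input=4 -> V=0 FIRE
t=1: input=1 -> V=7
t=2: input=0 -> V=5
t=3: input=1 -> V=0 FIRE
t=4: input=3 -> V=0 FIRE
t=5: input=2 -> V=0 FIRE
t=6: input=2 -> V=0 FIRE
t=7: input=3 -> V=0 FIRE
t=8: input=0 -> V=0
t=9: input=1 -> V=7
t=10: input=1 -> V=0 FIRE
t=11: input=1 -> V=7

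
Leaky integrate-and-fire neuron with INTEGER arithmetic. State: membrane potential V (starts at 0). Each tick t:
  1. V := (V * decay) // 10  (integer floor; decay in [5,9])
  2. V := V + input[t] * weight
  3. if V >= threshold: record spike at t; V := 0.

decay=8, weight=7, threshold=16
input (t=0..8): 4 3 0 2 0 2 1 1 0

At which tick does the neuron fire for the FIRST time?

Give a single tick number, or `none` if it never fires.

Answer: 0

Derivation:
t=0: input=4 -> V=0 FIRE
t=1: input=3 -> V=0 FIRE
t=2: input=0 -> V=0
t=3: input=2 -> V=14
t=4: input=0 -> V=11
t=5: input=2 -> V=0 FIRE
t=6: input=1 -> V=7
t=7: input=1 -> V=12
t=8: input=0 -> V=9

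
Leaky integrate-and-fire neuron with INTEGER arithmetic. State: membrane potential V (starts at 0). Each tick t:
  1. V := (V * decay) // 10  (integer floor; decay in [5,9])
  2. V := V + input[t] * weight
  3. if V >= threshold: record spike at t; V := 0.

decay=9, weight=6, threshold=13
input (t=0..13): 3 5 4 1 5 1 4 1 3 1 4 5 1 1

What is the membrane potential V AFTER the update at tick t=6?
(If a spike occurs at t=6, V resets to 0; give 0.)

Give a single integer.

t=0: input=3 -> V=0 FIRE
t=1: input=5 -> V=0 FIRE
t=2: input=4 -> V=0 FIRE
t=3: input=1 -> V=6
t=4: input=5 -> V=0 FIRE
t=5: input=1 -> V=6
t=6: input=4 -> V=0 FIRE
t=7: input=1 -> V=6
t=8: input=3 -> V=0 FIRE
t=9: input=1 -> V=6
t=10: input=4 -> V=0 FIRE
t=11: input=5 -> V=0 FIRE
t=12: input=1 -> V=6
t=13: input=1 -> V=11

Answer: 0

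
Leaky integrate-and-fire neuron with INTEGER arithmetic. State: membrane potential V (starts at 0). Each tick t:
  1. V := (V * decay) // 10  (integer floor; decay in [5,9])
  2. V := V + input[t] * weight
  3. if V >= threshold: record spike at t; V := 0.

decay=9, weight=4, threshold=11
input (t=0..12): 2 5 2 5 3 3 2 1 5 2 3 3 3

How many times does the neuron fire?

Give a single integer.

Answer: 9

Derivation:
t=0: input=2 -> V=8
t=1: input=5 -> V=0 FIRE
t=2: input=2 -> V=8
t=3: input=5 -> V=0 FIRE
t=4: input=3 -> V=0 FIRE
t=5: input=3 -> V=0 FIRE
t=6: input=2 -> V=8
t=7: input=1 -> V=0 FIRE
t=8: input=5 -> V=0 FIRE
t=9: input=2 -> V=8
t=10: input=3 -> V=0 FIRE
t=11: input=3 -> V=0 FIRE
t=12: input=3 -> V=0 FIRE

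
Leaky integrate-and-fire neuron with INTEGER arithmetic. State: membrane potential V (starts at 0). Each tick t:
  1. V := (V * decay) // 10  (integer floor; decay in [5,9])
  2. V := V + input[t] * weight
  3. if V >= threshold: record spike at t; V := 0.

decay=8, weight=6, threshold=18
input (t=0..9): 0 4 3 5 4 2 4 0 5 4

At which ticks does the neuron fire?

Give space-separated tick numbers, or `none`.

Answer: 1 2 3 4 6 8 9

Derivation:
t=0: input=0 -> V=0
t=1: input=4 -> V=0 FIRE
t=2: input=3 -> V=0 FIRE
t=3: input=5 -> V=0 FIRE
t=4: input=4 -> V=0 FIRE
t=5: input=2 -> V=12
t=6: input=4 -> V=0 FIRE
t=7: input=0 -> V=0
t=8: input=5 -> V=0 FIRE
t=9: input=4 -> V=0 FIRE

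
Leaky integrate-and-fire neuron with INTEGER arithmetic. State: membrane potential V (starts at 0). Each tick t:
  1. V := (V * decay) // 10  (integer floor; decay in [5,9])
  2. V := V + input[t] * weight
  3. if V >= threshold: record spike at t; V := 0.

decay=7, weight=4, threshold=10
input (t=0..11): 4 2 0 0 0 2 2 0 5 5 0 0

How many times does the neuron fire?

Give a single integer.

t=0: input=4 -> V=0 FIRE
t=1: input=2 -> V=8
t=2: input=0 -> V=5
t=3: input=0 -> V=3
t=4: input=0 -> V=2
t=5: input=2 -> V=9
t=6: input=2 -> V=0 FIRE
t=7: input=0 -> V=0
t=8: input=5 -> V=0 FIRE
t=9: input=5 -> V=0 FIRE
t=10: input=0 -> V=0
t=11: input=0 -> V=0

Answer: 4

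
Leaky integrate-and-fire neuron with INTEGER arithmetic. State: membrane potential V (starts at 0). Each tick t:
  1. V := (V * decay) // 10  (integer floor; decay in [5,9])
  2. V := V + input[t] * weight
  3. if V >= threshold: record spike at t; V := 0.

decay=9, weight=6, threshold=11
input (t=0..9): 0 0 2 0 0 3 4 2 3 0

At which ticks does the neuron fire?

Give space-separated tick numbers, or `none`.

t=0: input=0 -> V=0
t=1: input=0 -> V=0
t=2: input=2 -> V=0 FIRE
t=3: input=0 -> V=0
t=4: input=0 -> V=0
t=5: input=3 -> V=0 FIRE
t=6: input=4 -> V=0 FIRE
t=7: input=2 -> V=0 FIRE
t=8: input=3 -> V=0 FIRE
t=9: input=0 -> V=0

Answer: 2 5 6 7 8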